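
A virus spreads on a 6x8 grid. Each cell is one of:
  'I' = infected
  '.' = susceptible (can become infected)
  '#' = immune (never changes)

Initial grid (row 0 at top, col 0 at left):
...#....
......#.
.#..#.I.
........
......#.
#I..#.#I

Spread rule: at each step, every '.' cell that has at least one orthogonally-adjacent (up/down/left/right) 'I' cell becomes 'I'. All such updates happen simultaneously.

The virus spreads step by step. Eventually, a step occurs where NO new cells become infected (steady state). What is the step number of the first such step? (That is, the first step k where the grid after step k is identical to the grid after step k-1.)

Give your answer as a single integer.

Step 0 (initial): 3 infected
Step 1: +6 new -> 9 infected
Step 2: +8 new -> 17 infected
Step 3: +8 new -> 25 infected
Step 4: +8 new -> 33 infected
Step 5: +3 new -> 36 infected
Step 6: +3 new -> 39 infected
Step 7: +1 new -> 40 infected
Step 8: +0 new -> 40 infected

Answer: 8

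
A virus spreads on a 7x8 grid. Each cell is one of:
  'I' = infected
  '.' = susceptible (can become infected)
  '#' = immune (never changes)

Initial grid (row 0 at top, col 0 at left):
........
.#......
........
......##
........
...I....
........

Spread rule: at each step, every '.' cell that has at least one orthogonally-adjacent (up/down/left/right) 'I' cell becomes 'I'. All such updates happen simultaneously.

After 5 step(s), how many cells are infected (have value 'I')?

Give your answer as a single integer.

Answer: 39

Derivation:
Step 0 (initial): 1 infected
Step 1: +4 new -> 5 infected
Step 2: +7 new -> 12 infected
Step 3: +9 new -> 21 infected
Step 4: +10 new -> 31 infected
Step 5: +8 new -> 39 infected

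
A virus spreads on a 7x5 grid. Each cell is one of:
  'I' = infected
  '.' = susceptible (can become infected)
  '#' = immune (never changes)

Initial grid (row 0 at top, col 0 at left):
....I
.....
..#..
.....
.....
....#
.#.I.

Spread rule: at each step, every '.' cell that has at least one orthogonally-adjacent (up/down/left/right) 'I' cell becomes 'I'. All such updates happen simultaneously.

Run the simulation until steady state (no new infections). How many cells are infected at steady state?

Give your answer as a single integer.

Step 0 (initial): 2 infected
Step 1: +5 new -> 7 infected
Step 2: +5 new -> 12 infected
Step 3: +8 new -> 20 infected
Step 4: +5 new -> 25 infected
Step 5: +5 new -> 30 infected
Step 6: +2 new -> 32 infected
Step 7: +0 new -> 32 infected

Answer: 32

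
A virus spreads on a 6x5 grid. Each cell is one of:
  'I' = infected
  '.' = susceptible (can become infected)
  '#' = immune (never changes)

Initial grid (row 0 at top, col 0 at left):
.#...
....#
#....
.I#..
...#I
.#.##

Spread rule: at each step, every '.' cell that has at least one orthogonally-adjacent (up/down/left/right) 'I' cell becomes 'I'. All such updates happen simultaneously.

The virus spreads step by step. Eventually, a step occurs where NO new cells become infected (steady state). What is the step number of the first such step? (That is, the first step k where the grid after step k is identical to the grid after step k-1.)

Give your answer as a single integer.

Step 0 (initial): 2 infected
Step 1: +4 new -> 6 infected
Step 2: +6 new -> 12 infected
Step 3: +5 new -> 17 infected
Step 4: +3 new -> 20 infected
Step 5: +1 new -> 21 infected
Step 6: +1 new -> 22 infected
Step 7: +0 new -> 22 infected

Answer: 7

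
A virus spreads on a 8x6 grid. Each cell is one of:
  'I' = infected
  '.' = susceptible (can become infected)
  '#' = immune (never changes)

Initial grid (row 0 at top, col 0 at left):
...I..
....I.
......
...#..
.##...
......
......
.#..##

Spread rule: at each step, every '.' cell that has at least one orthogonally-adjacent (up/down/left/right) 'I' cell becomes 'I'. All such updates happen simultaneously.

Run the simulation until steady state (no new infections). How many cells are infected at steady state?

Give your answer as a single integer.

Answer: 42

Derivation:
Step 0 (initial): 2 infected
Step 1: +5 new -> 7 infected
Step 2: +6 new -> 13 infected
Step 3: +5 new -> 18 infected
Step 4: +6 new -> 24 infected
Step 5: +5 new -> 29 infected
Step 6: +4 new -> 33 infected
Step 7: +4 new -> 37 infected
Step 8: +3 new -> 40 infected
Step 9: +1 new -> 41 infected
Step 10: +1 new -> 42 infected
Step 11: +0 new -> 42 infected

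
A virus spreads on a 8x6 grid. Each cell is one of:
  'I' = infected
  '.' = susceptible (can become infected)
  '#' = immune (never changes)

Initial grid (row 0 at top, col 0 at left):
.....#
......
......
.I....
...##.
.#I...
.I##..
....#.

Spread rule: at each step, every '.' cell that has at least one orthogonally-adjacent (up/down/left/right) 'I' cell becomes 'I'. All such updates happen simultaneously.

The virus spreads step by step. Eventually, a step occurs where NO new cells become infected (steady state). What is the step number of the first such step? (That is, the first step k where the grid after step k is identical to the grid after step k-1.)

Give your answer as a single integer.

Answer: 7

Derivation:
Step 0 (initial): 3 infected
Step 1: +8 new -> 11 infected
Step 2: +9 new -> 20 infected
Step 3: +8 new -> 28 infected
Step 4: +7 new -> 35 infected
Step 5: +4 new -> 39 infected
Step 6: +2 new -> 41 infected
Step 7: +0 new -> 41 infected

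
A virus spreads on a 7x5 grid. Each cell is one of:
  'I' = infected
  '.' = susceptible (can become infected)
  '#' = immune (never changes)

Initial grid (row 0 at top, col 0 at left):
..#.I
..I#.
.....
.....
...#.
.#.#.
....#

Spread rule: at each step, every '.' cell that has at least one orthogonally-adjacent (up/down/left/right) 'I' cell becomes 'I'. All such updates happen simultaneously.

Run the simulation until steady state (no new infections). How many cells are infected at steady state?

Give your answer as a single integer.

Step 0 (initial): 2 infected
Step 1: +4 new -> 6 infected
Step 2: +6 new -> 12 infected
Step 3: +6 new -> 18 infected
Step 4: +4 new -> 22 infected
Step 5: +3 new -> 25 infected
Step 6: +3 new -> 28 infected
Step 7: +1 new -> 29 infected
Step 8: +0 new -> 29 infected

Answer: 29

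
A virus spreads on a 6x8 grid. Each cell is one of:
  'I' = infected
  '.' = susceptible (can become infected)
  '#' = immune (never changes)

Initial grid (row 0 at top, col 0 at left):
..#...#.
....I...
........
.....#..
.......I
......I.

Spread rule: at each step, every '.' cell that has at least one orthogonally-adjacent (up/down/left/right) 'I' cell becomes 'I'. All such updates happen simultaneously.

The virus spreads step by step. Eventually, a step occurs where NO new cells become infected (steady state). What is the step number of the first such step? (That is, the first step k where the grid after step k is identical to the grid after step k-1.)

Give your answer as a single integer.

Step 0 (initial): 3 infected
Step 1: +8 new -> 11 infected
Step 2: +11 new -> 22 infected
Step 3: +7 new -> 29 infected
Step 4: +7 new -> 36 infected
Step 5: +5 new -> 41 infected
Step 6: +3 new -> 44 infected
Step 7: +1 new -> 45 infected
Step 8: +0 new -> 45 infected

Answer: 8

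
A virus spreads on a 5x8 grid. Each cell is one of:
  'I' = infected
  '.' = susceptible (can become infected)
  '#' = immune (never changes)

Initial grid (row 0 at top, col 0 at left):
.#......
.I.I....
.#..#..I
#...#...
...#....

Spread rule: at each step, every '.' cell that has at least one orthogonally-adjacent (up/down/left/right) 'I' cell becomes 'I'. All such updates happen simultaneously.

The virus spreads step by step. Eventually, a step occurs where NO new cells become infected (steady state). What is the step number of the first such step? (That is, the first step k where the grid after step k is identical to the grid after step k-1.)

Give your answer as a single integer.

Step 0 (initial): 3 infected
Step 1: +8 new -> 11 infected
Step 2: +12 new -> 23 infected
Step 3: +5 new -> 28 infected
Step 4: +3 new -> 31 infected
Step 5: +2 new -> 33 infected
Step 6: +1 new -> 34 infected
Step 7: +0 new -> 34 infected

Answer: 7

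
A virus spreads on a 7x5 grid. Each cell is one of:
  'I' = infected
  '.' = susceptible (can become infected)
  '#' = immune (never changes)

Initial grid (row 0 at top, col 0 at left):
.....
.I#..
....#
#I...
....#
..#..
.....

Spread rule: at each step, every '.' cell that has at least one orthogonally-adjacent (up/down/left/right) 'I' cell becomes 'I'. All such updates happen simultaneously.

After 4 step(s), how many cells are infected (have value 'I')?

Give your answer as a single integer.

Answer: 26

Derivation:
Step 0 (initial): 2 infected
Step 1: +5 new -> 7 infected
Step 2: +8 new -> 15 infected
Step 3: +6 new -> 21 infected
Step 4: +5 new -> 26 infected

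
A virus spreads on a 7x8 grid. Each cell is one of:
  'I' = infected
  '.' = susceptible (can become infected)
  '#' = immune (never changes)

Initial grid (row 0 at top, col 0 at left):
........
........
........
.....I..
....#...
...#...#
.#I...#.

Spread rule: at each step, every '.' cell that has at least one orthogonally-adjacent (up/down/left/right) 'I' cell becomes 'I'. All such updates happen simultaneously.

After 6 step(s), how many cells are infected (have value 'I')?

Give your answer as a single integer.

Step 0 (initial): 2 infected
Step 1: +6 new -> 8 infected
Step 2: +10 new -> 18 infected
Step 3: +13 new -> 31 infected
Step 4: +8 new -> 39 infected
Step 5: +5 new -> 44 infected
Step 6: +3 new -> 47 infected

Answer: 47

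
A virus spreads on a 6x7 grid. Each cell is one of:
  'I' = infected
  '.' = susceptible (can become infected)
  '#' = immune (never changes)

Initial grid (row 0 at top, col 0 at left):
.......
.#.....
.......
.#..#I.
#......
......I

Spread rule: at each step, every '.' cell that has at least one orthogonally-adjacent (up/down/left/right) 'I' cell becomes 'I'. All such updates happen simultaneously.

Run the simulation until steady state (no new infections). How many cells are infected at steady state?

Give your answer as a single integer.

Answer: 38

Derivation:
Step 0 (initial): 2 infected
Step 1: +5 new -> 7 infected
Step 2: +5 new -> 12 infected
Step 3: +6 new -> 18 infected
Step 4: +7 new -> 25 infected
Step 5: +6 new -> 31 infected
Step 6: +3 new -> 34 infected
Step 7: +3 new -> 37 infected
Step 8: +1 new -> 38 infected
Step 9: +0 new -> 38 infected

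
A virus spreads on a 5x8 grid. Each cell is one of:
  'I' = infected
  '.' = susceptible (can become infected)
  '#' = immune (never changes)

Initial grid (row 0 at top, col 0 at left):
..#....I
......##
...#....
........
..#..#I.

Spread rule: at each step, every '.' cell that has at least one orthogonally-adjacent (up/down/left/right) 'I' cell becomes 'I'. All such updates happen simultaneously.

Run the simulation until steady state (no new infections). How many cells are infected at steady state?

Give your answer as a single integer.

Step 0 (initial): 2 infected
Step 1: +3 new -> 5 infected
Step 2: +4 new -> 9 infected
Step 3: +5 new -> 14 infected
Step 4: +5 new -> 19 infected
Step 5: +3 new -> 22 infected
Step 6: +3 new -> 25 infected
Step 7: +4 new -> 29 infected
Step 8: +4 new -> 33 infected
Step 9: +1 new -> 34 infected
Step 10: +0 new -> 34 infected

Answer: 34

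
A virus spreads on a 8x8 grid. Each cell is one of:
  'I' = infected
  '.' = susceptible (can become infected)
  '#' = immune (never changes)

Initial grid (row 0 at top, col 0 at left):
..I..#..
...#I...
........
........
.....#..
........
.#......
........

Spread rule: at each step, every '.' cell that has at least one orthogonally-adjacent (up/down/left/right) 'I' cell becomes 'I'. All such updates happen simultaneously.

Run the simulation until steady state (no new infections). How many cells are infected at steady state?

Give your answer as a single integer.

Step 0 (initial): 2 infected
Step 1: +6 new -> 8 infected
Step 2: +7 new -> 15 infected
Step 3: +9 new -> 24 infected
Step 4: +8 new -> 32 infected
Step 5: +8 new -> 40 infected
Step 6: +8 new -> 48 infected
Step 7: +6 new -> 54 infected
Step 8: +4 new -> 58 infected
Step 9: +2 new -> 60 infected
Step 10: +0 new -> 60 infected

Answer: 60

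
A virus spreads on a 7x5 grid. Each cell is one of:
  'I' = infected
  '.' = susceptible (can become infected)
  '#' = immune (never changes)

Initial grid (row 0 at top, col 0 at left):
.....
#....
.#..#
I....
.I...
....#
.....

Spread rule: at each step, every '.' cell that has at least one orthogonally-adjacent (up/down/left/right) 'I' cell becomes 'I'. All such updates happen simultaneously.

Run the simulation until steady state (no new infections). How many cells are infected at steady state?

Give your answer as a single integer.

Answer: 31

Derivation:
Step 0 (initial): 2 infected
Step 1: +5 new -> 7 infected
Step 2: +5 new -> 12 infected
Step 3: +6 new -> 18 infected
Step 4: +4 new -> 22 infected
Step 5: +4 new -> 26 infected
Step 6: +3 new -> 29 infected
Step 7: +2 new -> 31 infected
Step 8: +0 new -> 31 infected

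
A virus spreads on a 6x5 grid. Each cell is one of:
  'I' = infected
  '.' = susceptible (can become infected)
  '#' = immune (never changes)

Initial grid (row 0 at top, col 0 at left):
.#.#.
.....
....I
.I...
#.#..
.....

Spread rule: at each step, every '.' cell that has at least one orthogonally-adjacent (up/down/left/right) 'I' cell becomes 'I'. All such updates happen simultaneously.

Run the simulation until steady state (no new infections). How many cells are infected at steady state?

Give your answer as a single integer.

Answer: 26

Derivation:
Step 0 (initial): 2 infected
Step 1: +7 new -> 9 infected
Step 2: +8 new -> 17 infected
Step 3: +6 new -> 23 infected
Step 4: +3 new -> 26 infected
Step 5: +0 new -> 26 infected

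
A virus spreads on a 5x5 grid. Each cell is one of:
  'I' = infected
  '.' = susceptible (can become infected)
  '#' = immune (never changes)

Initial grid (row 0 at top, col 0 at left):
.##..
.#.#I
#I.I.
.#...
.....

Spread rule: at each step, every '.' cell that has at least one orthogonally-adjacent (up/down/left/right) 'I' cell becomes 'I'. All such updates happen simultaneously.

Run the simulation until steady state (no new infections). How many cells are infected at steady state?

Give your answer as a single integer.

Answer: 17

Derivation:
Step 0 (initial): 3 infected
Step 1: +4 new -> 7 infected
Step 2: +5 new -> 12 infected
Step 3: +2 new -> 14 infected
Step 4: +1 new -> 15 infected
Step 5: +1 new -> 16 infected
Step 6: +1 new -> 17 infected
Step 7: +0 new -> 17 infected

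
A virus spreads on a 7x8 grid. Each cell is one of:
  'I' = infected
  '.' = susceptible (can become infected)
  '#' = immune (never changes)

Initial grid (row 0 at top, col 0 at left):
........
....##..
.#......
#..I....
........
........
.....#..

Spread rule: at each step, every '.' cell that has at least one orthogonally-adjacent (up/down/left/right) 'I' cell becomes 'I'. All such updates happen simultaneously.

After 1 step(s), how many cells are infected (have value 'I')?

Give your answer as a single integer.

Step 0 (initial): 1 infected
Step 1: +4 new -> 5 infected

Answer: 5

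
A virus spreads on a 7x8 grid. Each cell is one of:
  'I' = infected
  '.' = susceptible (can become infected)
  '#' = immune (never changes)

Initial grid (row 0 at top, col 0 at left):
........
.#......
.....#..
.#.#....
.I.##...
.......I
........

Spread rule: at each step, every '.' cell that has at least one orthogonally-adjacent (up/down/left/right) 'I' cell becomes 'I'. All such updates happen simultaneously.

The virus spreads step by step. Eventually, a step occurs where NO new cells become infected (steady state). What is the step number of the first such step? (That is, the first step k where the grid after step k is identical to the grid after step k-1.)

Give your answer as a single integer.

Answer: 8

Derivation:
Step 0 (initial): 2 infected
Step 1: +6 new -> 8 infected
Step 2: +9 new -> 17 infected
Step 3: +10 new -> 27 infected
Step 4: +9 new -> 36 infected
Step 5: +7 new -> 43 infected
Step 6: +5 new -> 48 infected
Step 7: +2 new -> 50 infected
Step 8: +0 new -> 50 infected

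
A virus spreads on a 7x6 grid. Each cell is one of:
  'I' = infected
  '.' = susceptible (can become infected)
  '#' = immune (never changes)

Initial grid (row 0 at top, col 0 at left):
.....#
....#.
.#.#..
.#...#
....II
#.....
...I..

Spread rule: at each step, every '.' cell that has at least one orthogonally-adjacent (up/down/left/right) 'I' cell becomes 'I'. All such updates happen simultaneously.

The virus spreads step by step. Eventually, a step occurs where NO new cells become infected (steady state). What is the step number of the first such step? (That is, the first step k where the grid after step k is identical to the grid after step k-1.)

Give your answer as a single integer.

Step 0 (initial): 3 infected
Step 1: +7 new -> 10 infected
Step 2: +6 new -> 16 infected
Step 3: +5 new -> 21 infected
Step 4: +3 new -> 24 infected
Step 5: +2 new -> 26 infected
Step 6: +4 new -> 30 infected
Step 7: +3 new -> 33 infected
Step 8: +2 new -> 35 infected
Step 9: +0 new -> 35 infected

Answer: 9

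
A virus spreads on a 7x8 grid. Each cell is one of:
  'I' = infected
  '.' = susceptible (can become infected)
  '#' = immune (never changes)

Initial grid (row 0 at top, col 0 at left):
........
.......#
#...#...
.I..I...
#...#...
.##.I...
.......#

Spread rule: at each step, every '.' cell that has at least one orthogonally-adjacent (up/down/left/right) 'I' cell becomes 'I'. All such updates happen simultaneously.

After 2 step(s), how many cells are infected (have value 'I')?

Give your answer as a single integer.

Answer: 23

Derivation:
Step 0 (initial): 3 infected
Step 1: +9 new -> 12 infected
Step 2: +11 new -> 23 infected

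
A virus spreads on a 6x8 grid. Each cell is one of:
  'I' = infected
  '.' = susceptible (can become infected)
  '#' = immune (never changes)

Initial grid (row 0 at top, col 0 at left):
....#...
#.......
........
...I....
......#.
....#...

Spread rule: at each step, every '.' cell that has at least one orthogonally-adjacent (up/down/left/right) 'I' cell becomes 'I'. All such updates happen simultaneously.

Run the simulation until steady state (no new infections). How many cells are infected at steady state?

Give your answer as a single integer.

Answer: 44

Derivation:
Step 0 (initial): 1 infected
Step 1: +4 new -> 5 infected
Step 2: +8 new -> 13 infected
Step 3: +10 new -> 23 infected
Step 4: +9 new -> 32 infected
Step 5: +7 new -> 39 infected
Step 6: +4 new -> 43 infected
Step 7: +1 new -> 44 infected
Step 8: +0 new -> 44 infected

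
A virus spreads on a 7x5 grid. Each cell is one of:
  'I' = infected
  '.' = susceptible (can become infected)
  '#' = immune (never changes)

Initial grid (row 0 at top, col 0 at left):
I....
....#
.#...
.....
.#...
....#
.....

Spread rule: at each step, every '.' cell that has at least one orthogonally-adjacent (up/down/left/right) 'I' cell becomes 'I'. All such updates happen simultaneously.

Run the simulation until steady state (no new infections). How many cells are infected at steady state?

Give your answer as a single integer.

Step 0 (initial): 1 infected
Step 1: +2 new -> 3 infected
Step 2: +3 new -> 6 infected
Step 3: +3 new -> 9 infected
Step 4: +5 new -> 14 infected
Step 5: +3 new -> 17 infected
Step 6: +5 new -> 22 infected
Step 7: +4 new -> 26 infected
Step 8: +3 new -> 29 infected
Step 9: +1 new -> 30 infected
Step 10: +1 new -> 31 infected
Step 11: +0 new -> 31 infected

Answer: 31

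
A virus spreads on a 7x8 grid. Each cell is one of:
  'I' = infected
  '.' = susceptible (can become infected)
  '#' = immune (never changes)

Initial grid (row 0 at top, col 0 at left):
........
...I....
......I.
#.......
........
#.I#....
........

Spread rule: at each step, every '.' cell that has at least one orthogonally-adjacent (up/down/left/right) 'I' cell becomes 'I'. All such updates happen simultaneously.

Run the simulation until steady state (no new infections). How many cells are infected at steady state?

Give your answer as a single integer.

Step 0 (initial): 3 infected
Step 1: +11 new -> 14 infected
Step 2: +17 new -> 31 infected
Step 3: +14 new -> 45 infected
Step 4: +7 new -> 52 infected
Step 5: +1 new -> 53 infected
Step 6: +0 new -> 53 infected

Answer: 53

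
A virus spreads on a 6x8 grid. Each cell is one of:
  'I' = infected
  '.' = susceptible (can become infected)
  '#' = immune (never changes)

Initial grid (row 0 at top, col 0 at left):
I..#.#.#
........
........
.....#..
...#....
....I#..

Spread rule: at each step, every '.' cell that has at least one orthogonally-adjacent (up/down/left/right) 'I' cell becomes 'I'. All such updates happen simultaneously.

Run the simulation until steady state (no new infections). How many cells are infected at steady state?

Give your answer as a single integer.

Answer: 42

Derivation:
Step 0 (initial): 2 infected
Step 1: +4 new -> 6 infected
Step 2: +6 new -> 12 infected
Step 3: +8 new -> 20 infected
Step 4: +13 new -> 33 infected
Step 5: +5 new -> 38 infected
Step 6: +2 new -> 40 infected
Step 7: +2 new -> 42 infected
Step 8: +0 new -> 42 infected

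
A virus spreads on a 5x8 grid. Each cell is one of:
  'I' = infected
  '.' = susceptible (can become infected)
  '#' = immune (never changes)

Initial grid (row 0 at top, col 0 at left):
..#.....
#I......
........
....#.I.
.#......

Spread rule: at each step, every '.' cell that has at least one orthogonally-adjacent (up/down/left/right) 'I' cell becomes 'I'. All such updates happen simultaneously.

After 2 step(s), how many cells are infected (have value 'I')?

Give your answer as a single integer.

Answer: 19

Derivation:
Step 0 (initial): 2 infected
Step 1: +7 new -> 9 infected
Step 2: +10 new -> 19 infected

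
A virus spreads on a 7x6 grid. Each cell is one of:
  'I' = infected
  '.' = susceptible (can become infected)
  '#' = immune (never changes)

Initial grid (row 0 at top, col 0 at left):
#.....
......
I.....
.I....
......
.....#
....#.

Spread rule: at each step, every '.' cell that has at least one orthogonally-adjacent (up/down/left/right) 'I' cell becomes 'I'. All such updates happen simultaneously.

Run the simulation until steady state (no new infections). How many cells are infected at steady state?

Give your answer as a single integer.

Answer: 38

Derivation:
Step 0 (initial): 2 infected
Step 1: +5 new -> 7 infected
Step 2: +6 new -> 13 infected
Step 3: +8 new -> 21 infected
Step 4: +8 new -> 29 infected
Step 5: +6 new -> 35 infected
Step 6: +2 new -> 37 infected
Step 7: +1 new -> 38 infected
Step 8: +0 new -> 38 infected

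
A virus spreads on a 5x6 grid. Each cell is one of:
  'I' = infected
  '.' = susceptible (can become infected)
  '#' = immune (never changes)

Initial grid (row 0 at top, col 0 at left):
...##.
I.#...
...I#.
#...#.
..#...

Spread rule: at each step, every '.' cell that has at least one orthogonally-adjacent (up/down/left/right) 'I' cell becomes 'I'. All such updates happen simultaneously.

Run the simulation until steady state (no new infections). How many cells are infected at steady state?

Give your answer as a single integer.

Step 0 (initial): 2 infected
Step 1: +6 new -> 8 infected
Step 2: +5 new -> 13 infected
Step 3: +4 new -> 17 infected
Step 4: +4 new -> 21 infected
Step 5: +2 new -> 23 infected
Step 6: +0 new -> 23 infected

Answer: 23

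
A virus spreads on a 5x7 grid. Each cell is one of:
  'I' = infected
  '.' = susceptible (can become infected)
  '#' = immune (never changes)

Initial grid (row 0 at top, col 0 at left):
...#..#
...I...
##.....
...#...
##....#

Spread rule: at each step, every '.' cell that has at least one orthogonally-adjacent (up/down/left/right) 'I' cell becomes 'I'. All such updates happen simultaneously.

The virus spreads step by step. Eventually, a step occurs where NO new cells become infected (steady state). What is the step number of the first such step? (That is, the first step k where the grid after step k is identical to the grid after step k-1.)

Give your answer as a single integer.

Answer: 6

Derivation:
Step 0 (initial): 1 infected
Step 1: +3 new -> 4 infected
Step 2: +6 new -> 10 infected
Step 3: +7 new -> 17 infected
Step 4: +6 new -> 23 infected
Step 5: +4 new -> 27 infected
Step 6: +0 new -> 27 infected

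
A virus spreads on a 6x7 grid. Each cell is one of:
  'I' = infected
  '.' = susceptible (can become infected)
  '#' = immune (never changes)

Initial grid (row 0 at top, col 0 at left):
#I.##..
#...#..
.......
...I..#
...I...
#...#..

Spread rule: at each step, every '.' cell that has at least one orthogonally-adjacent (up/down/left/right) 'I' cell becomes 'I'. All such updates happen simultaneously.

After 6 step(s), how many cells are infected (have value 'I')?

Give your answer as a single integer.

Answer: 34

Derivation:
Step 0 (initial): 3 infected
Step 1: +8 new -> 11 infected
Step 2: +10 new -> 21 infected
Step 3: +7 new -> 28 infected
Step 4: +3 new -> 31 infected
Step 5: +2 new -> 33 infected
Step 6: +1 new -> 34 infected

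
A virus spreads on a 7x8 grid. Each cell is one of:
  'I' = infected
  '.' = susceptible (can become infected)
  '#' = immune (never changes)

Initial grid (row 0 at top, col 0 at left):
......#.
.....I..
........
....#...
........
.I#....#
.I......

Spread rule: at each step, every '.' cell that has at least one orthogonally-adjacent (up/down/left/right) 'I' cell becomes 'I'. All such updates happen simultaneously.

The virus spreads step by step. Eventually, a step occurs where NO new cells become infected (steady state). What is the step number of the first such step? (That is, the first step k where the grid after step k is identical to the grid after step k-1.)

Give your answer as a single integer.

Answer: 7

Derivation:
Step 0 (initial): 3 infected
Step 1: +8 new -> 11 infected
Step 2: +10 new -> 21 infected
Step 3: +13 new -> 34 infected
Step 4: +11 new -> 45 infected
Step 5: +5 new -> 50 infected
Step 6: +2 new -> 52 infected
Step 7: +0 new -> 52 infected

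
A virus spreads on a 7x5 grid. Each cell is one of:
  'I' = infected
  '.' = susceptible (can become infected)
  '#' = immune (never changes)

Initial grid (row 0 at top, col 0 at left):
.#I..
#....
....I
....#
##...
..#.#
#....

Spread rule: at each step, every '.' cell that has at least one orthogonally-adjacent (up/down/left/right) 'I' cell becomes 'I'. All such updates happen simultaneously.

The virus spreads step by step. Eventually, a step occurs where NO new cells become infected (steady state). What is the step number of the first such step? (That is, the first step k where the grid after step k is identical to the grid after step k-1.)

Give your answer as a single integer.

Step 0 (initial): 2 infected
Step 1: +4 new -> 6 infected
Step 2: +5 new -> 11 infected
Step 3: +3 new -> 14 infected
Step 4: +5 new -> 19 infected
Step 5: +2 new -> 21 infected
Step 6: +2 new -> 23 infected
Step 7: +1 new -> 24 infected
Step 8: +1 new -> 25 infected
Step 9: +1 new -> 26 infected
Step 10: +0 new -> 26 infected

Answer: 10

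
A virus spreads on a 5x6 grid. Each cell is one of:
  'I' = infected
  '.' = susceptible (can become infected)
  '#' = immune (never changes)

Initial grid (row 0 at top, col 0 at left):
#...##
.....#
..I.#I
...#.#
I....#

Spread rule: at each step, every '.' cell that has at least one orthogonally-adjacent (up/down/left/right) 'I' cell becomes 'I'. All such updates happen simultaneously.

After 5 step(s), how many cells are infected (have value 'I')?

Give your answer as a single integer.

Step 0 (initial): 3 infected
Step 1: +6 new -> 9 infected
Step 2: +6 new -> 15 infected
Step 3: +5 new -> 20 infected
Step 4: +1 new -> 21 infected
Step 5: +1 new -> 22 infected

Answer: 22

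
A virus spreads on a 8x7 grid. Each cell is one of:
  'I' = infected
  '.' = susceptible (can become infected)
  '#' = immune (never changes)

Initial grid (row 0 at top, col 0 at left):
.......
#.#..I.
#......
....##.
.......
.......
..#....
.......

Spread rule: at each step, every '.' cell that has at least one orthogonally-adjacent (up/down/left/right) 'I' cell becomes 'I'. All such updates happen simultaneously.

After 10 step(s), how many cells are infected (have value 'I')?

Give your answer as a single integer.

Answer: 49

Derivation:
Step 0 (initial): 1 infected
Step 1: +4 new -> 5 infected
Step 2: +5 new -> 10 infected
Step 3: +3 new -> 13 infected
Step 4: +4 new -> 17 infected
Step 5: +6 new -> 23 infected
Step 6: +8 new -> 31 infected
Step 7: +7 new -> 38 infected
Step 8: +5 new -> 43 infected
Step 9: +4 new -> 47 infected
Step 10: +2 new -> 49 infected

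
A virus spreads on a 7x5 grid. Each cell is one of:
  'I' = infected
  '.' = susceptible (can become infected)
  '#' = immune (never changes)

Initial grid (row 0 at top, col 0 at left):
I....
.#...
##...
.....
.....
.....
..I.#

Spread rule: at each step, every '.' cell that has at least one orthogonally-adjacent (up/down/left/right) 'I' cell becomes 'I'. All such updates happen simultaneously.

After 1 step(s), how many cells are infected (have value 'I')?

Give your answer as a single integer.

Answer: 7

Derivation:
Step 0 (initial): 2 infected
Step 1: +5 new -> 7 infected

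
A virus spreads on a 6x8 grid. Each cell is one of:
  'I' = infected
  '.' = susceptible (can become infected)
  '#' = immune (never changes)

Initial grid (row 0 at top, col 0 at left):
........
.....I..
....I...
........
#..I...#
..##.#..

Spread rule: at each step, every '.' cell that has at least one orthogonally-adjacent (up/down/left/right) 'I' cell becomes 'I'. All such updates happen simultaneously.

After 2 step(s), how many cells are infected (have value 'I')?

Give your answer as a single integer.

Answer: 23

Derivation:
Step 0 (initial): 3 infected
Step 1: +9 new -> 12 infected
Step 2: +11 new -> 23 infected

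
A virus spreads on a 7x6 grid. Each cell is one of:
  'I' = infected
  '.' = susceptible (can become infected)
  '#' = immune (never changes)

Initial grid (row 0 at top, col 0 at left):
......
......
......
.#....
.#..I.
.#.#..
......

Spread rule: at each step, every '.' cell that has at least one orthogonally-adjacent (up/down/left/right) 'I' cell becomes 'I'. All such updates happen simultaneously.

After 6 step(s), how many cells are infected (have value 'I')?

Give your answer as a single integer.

Step 0 (initial): 1 infected
Step 1: +4 new -> 5 infected
Step 2: +6 new -> 11 infected
Step 3: +7 new -> 18 infected
Step 4: +5 new -> 23 infected
Step 5: +5 new -> 28 infected
Step 6: +4 new -> 32 infected

Answer: 32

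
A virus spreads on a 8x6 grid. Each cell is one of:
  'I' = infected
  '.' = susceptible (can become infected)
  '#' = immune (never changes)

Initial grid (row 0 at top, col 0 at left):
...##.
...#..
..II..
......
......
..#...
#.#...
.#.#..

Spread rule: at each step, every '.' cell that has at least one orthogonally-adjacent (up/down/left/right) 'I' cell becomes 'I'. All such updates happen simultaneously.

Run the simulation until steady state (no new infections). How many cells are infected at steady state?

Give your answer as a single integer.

Answer: 38

Derivation:
Step 0 (initial): 2 infected
Step 1: +5 new -> 7 infected
Step 2: +9 new -> 16 infected
Step 3: +8 new -> 24 infected
Step 4: +7 new -> 31 infected
Step 5: +4 new -> 35 infected
Step 6: +2 new -> 37 infected
Step 7: +1 new -> 38 infected
Step 8: +0 new -> 38 infected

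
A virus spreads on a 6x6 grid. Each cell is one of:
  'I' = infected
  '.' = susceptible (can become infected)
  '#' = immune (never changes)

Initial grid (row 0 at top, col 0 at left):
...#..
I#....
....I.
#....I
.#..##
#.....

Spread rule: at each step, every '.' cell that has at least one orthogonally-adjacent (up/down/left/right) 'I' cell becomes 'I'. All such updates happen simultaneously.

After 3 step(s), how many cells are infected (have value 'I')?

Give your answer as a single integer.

Answer: 22

Derivation:
Step 0 (initial): 3 infected
Step 1: +6 new -> 9 infected
Step 2: +7 new -> 16 infected
Step 3: +6 new -> 22 infected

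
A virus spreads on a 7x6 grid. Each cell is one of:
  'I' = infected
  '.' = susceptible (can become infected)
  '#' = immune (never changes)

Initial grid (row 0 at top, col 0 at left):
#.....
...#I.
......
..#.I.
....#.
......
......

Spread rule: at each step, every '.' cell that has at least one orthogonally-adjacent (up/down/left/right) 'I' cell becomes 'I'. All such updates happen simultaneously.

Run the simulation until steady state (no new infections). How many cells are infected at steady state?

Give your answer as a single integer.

Answer: 38

Derivation:
Step 0 (initial): 2 infected
Step 1: +5 new -> 7 infected
Step 2: +6 new -> 13 infected
Step 3: +5 new -> 18 infected
Step 4: +8 new -> 26 infected
Step 5: +7 new -> 33 infected
Step 6: +4 new -> 37 infected
Step 7: +1 new -> 38 infected
Step 8: +0 new -> 38 infected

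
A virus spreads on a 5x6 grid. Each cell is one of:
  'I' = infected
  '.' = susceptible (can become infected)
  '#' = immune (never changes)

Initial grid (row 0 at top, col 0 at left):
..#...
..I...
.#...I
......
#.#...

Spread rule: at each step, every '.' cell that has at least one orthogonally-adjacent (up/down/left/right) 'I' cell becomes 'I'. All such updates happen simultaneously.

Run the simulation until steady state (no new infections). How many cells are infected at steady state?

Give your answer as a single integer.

Answer: 26

Derivation:
Step 0 (initial): 2 infected
Step 1: +6 new -> 8 infected
Step 2: +9 new -> 17 infected
Step 3: +6 new -> 23 infected
Step 4: +3 new -> 26 infected
Step 5: +0 new -> 26 infected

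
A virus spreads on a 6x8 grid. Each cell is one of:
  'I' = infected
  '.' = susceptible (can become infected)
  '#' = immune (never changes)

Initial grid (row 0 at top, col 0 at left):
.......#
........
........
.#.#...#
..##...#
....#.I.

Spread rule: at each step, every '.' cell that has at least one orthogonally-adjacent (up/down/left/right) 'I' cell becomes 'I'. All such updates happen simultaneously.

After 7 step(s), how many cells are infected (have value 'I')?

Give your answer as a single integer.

Step 0 (initial): 1 infected
Step 1: +3 new -> 4 infected
Step 2: +2 new -> 6 infected
Step 3: +3 new -> 9 infected
Step 4: +4 new -> 13 infected
Step 5: +4 new -> 17 infected
Step 6: +3 new -> 20 infected
Step 7: +3 new -> 23 infected

Answer: 23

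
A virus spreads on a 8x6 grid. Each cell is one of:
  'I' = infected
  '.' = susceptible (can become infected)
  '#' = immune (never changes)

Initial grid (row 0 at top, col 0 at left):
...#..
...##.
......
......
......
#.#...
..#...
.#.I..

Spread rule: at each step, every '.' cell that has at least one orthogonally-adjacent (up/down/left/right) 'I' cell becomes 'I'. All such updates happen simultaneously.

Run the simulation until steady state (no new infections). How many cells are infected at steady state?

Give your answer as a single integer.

Step 0 (initial): 1 infected
Step 1: +3 new -> 4 infected
Step 2: +3 new -> 7 infected
Step 3: +3 new -> 10 infected
Step 4: +4 new -> 14 infected
Step 5: +5 new -> 19 infected
Step 6: +6 new -> 25 infected
Step 7: +5 new -> 30 infected
Step 8: +5 new -> 35 infected
Step 9: +4 new -> 39 infected
Step 10: +2 new -> 41 infected
Step 11: +0 new -> 41 infected

Answer: 41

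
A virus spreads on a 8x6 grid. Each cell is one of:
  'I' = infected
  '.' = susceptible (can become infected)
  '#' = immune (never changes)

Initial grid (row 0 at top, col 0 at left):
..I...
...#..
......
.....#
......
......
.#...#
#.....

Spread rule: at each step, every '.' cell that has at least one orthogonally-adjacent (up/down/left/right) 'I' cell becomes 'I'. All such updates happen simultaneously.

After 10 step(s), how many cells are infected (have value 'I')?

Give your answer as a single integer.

Answer: 43

Derivation:
Step 0 (initial): 1 infected
Step 1: +3 new -> 4 infected
Step 2: +4 new -> 8 infected
Step 3: +6 new -> 14 infected
Step 4: +6 new -> 20 infected
Step 5: +6 new -> 26 infected
Step 6: +5 new -> 31 infected
Step 7: +5 new -> 36 infected
Step 8: +5 new -> 41 infected
Step 9: +1 new -> 42 infected
Step 10: +1 new -> 43 infected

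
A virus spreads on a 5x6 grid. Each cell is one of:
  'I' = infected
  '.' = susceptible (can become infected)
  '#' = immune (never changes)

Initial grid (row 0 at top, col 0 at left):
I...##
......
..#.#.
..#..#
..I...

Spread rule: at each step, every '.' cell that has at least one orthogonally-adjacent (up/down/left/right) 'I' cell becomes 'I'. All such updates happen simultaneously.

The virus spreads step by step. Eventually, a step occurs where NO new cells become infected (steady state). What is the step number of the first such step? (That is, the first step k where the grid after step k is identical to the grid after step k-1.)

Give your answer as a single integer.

Step 0 (initial): 2 infected
Step 1: +4 new -> 6 infected
Step 2: +7 new -> 13 infected
Step 3: +7 new -> 20 infected
Step 4: +1 new -> 21 infected
Step 5: +1 new -> 22 infected
Step 6: +1 new -> 23 infected
Step 7: +1 new -> 24 infected
Step 8: +0 new -> 24 infected

Answer: 8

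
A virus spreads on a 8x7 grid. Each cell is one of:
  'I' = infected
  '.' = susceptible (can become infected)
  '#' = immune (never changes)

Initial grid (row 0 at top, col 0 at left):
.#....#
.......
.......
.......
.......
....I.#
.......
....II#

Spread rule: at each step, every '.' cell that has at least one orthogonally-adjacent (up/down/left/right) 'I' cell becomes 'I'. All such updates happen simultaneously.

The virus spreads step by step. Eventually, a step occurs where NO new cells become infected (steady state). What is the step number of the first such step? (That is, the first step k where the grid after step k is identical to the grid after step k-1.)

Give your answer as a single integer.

Answer: 10

Derivation:
Step 0 (initial): 3 infected
Step 1: +6 new -> 9 infected
Step 2: +7 new -> 16 infected
Step 3: +8 new -> 24 infected
Step 4: +9 new -> 33 infected
Step 5: +8 new -> 41 infected
Step 6: +6 new -> 47 infected
Step 7: +3 new -> 50 infected
Step 8: +1 new -> 51 infected
Step 9: +1 new -> 52 infected
Step 10: +0 new -> 52 infected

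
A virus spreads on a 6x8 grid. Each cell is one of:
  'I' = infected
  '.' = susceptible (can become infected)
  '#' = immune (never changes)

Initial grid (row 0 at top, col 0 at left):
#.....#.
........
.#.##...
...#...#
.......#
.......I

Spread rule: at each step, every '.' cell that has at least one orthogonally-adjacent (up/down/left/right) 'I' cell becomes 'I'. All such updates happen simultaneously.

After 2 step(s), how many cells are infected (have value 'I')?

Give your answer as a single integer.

Answer: 4

Derivation:
Step 0 (initial): 1 infected
Step 1: +1 new -> 2 infected
Step 2: +2 new -> 4 infected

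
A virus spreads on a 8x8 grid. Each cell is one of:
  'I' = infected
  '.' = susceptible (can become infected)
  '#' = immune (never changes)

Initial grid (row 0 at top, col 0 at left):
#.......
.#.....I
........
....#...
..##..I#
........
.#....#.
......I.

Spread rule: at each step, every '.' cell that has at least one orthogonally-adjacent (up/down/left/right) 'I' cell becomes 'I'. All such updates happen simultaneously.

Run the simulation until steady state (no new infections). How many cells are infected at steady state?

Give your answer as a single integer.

Step 0 (initial): 3 infected
Step 1: +8 new -> 11 infected
Step 2: +11 new -> 22 infected
Step 3: +6 new -> 28 infected
Step 4: +6 new -> 34 infected
Step 5: +6 new -> 40 infected
Step 6: +5 new -> 45 infected
Step 7: +6 new -> 51 infected
Step 8: +3 new -> 54 infected
Step 9: +2 new -> 56 infected
Step 10: +0 new -> 56 infected

Answer: 56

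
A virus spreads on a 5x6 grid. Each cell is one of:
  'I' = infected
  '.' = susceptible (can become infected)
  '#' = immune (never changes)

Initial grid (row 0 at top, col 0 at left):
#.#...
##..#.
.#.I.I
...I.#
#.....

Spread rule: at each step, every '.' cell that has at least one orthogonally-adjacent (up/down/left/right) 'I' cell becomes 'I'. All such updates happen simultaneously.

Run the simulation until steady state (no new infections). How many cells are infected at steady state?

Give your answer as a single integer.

Answer: 21

Derivation:
Step 0 (initial): 3 infected
Step 1: +7 new -> 10 infected
Step 2: +6 new -> 16 infected
Step 3: +4 new -> 20 infected
Step 4: +1 new -> 21 infected
Step 5: +0 new -> 21 infected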